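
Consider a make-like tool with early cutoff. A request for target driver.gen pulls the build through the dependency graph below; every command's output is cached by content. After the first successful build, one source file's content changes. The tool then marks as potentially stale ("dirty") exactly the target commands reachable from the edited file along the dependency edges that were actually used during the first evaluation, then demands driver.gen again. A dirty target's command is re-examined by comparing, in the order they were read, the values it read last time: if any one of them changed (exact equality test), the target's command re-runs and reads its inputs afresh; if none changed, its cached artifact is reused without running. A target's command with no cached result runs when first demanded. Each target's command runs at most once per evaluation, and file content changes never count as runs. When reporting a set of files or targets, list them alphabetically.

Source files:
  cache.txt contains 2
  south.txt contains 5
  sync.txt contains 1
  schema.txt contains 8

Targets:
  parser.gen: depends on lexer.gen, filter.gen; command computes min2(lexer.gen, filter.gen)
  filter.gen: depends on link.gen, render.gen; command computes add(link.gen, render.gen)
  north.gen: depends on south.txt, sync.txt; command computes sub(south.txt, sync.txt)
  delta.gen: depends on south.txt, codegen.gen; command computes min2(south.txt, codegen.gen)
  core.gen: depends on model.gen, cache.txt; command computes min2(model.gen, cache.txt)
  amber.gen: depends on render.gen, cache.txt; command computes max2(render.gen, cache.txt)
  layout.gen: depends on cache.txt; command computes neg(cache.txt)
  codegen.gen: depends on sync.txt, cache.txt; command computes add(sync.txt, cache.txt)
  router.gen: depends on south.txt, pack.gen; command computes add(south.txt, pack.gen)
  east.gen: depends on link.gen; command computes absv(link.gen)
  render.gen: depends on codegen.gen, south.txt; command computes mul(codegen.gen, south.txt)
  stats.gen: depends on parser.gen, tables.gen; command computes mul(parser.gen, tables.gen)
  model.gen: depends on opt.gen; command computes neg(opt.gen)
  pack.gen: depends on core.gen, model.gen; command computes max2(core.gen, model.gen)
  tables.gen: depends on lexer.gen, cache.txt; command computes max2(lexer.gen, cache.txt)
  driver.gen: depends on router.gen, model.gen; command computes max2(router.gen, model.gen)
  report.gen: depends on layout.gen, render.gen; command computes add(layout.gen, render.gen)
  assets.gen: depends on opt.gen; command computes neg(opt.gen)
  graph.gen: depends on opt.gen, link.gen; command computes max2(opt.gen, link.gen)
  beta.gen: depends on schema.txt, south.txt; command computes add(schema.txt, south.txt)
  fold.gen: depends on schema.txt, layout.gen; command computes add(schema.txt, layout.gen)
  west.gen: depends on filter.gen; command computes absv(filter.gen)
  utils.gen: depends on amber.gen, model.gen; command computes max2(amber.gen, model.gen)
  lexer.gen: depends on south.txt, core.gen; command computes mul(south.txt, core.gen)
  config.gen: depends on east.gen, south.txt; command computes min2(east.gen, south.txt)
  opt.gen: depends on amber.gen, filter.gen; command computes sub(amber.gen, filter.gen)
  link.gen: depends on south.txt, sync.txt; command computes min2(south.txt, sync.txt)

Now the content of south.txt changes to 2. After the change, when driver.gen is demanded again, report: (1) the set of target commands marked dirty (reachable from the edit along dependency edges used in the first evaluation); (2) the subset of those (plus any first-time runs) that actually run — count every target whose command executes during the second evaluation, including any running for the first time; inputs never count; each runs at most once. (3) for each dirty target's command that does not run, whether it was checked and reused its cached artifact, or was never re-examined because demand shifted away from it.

The edit dirties: amber.gen, core.gen, driver.gen, filter.gen, link.gen, model.gen, opt.gen, pack.gen, render.gen, router.gen.
7 target commands run: amber.gen, driver.gen, filter.gen, link.gen, opt.gen, render.gen, router.gen.
Cache hits after checking: core.gen, model.gen, pack.gen.
Note where the cutoff bites: model.gen is checked, finds nothing changed, and keeps its cache.

First demand of the output computes:
  codegen.gen = add(1, 2) = 3
  link.gen = min2(5, 1) = 1
  render.gen = mul(3, 5) = 15
  amber.gen = max2(15, 2) = 15
  filter.gen = add(1, 15) = 16
  opt.gen = sub(15, 16) = -1
  model.gen = neg(-1) = 1
  core.gen = min2(1, 2) = 1
  pack.gen = max2(1, 1) = 1
  router.gen = add(5, 1) = 6
  driver.gen = max2(6, 1) = 6

After the edit, cleaning proceeds:
  link.gen: a read changed (south.txt 5->2) — executes, giving 1 — identical to its old value.
  render.gen: a read changed (south.txt 5->2) — executes, giving 6.
  amber.gen: a read changed (render.gen 15->6) — executes, giving 6.
  filter.gen: a read changed (render.gen 15->6) — executes, giving 7.
  opt.gen: a read changed (amber.gen 15->6; filter.gen 16->7) — executes, giving -1 — identical to its old value.
  model.gen: dirty, but its reads are unchanged (opt.gen unchanged); cached 1 stands.
  core.gen: dirty, but its reads are unchanged (model.gen unchanged, cache.txt unchanged); cached 1 stands.
  pack.gen: dirty, but its reads are unchanged (core.gen unchanged, model.gen unchanged); cached 1 stands.
  router.gen: a read changed (south.txt 5->2) — executes, giving 3.
  driver.gen: a read changed (router.gen 6->3) — executes, giving 3.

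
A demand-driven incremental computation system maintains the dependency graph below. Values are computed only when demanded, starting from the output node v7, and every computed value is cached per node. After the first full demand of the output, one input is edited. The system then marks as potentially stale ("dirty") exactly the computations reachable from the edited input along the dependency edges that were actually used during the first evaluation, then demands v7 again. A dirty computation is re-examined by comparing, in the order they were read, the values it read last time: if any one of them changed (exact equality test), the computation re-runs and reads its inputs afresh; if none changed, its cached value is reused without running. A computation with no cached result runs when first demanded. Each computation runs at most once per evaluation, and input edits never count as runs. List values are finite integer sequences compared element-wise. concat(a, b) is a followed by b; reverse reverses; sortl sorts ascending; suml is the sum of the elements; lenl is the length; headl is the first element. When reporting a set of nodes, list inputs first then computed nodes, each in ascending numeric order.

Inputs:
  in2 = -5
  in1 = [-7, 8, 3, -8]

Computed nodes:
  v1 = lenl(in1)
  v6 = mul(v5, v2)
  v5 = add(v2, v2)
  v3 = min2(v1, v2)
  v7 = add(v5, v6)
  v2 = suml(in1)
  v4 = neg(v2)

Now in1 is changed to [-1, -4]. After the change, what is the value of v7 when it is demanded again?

First evaluation (everything demanded from the output):
  v2 = suml([-7, 8, 3, -8]) = -4
  v5 = add(-4, -4) = -8
  v6 = mul(-8, -4) = 32
  v7 = add(-8, 32) = 24

Propagation after the edit:
  v2: runs — in1 [-7, 8, 3, -8]->[-1, -4]; result -5.
  v5: runs — v2 -4->-5; v2 -4->-5; result -10.
  v6: runs — v5 -8->-10; v2 -4->-5; result 50.
  v7: runs — v5 -8->-10; v6 32->50; result 40.

New value of v7: 40.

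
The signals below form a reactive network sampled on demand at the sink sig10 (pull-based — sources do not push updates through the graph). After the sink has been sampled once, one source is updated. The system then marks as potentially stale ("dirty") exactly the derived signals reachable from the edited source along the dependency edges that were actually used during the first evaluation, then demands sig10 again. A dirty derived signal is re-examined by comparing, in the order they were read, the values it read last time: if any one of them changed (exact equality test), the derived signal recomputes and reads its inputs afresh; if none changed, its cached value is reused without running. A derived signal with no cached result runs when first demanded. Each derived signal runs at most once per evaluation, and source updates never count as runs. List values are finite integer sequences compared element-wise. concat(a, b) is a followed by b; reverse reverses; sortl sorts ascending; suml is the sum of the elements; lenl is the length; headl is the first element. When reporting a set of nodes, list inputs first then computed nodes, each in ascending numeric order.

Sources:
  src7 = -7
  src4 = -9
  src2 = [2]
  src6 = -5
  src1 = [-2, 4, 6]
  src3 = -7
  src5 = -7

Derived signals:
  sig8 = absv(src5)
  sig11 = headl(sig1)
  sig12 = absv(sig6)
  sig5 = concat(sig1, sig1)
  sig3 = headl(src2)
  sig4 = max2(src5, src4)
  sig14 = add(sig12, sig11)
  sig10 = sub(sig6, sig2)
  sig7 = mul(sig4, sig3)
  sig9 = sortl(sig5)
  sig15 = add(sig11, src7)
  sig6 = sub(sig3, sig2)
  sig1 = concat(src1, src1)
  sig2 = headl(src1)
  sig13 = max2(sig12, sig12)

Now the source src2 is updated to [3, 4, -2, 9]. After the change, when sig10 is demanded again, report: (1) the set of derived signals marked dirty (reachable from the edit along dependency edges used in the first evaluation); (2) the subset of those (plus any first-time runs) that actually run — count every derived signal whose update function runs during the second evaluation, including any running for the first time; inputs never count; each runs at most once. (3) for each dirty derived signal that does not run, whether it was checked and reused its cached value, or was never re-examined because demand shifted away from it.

Initial pass — values computed on the first demand:
  sig2 = headl([-2, 4, 6]) = -2
  sig3 = headl([2]) = 2
  sig6 = sub(2, -2) = 4
  sig10 = sub(4, -2) = 6

Second demand — change propagation:
  sig3: re-runs because src2 [2]->[3, 4, -2, 9]; new result 3.
  sig6: re-runs because sig3 2->3; new result 5.
  sig10: re-runs because sig6 4->5; new result 7.

Dirty set: sig3, sig6, sig10.
Run set: sig3, sig6, sig10 (3 run).
All dirty derived signals ended up running.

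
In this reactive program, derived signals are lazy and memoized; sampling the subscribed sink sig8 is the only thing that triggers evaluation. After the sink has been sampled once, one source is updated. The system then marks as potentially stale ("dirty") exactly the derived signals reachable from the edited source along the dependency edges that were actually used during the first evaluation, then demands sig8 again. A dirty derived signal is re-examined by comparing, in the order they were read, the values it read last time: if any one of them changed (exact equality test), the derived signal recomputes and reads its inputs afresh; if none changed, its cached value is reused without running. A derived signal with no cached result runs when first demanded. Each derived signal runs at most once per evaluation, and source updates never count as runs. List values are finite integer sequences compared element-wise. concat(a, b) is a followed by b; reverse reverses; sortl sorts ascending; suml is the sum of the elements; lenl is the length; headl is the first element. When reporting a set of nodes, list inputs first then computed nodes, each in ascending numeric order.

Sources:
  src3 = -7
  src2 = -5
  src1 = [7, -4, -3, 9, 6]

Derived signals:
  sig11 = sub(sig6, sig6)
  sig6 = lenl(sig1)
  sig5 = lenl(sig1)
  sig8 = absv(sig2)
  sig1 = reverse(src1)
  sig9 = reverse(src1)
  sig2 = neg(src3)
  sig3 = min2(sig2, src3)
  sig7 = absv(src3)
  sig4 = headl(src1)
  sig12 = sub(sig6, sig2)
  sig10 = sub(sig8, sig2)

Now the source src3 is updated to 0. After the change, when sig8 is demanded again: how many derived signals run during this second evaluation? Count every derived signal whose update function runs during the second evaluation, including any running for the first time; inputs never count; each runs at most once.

First demand of the output computes:
  sig2 = neg(-7) = 7
  sig8 = absv(7) = 7

After the edit, cleaning proceeds:
  sig2: a read changed (src3 -7->0) — executes, giving 0.
  sig8: a read changed (sig2 7->0) — executes, giving 0.

2 derived signals run: sig2, sig8.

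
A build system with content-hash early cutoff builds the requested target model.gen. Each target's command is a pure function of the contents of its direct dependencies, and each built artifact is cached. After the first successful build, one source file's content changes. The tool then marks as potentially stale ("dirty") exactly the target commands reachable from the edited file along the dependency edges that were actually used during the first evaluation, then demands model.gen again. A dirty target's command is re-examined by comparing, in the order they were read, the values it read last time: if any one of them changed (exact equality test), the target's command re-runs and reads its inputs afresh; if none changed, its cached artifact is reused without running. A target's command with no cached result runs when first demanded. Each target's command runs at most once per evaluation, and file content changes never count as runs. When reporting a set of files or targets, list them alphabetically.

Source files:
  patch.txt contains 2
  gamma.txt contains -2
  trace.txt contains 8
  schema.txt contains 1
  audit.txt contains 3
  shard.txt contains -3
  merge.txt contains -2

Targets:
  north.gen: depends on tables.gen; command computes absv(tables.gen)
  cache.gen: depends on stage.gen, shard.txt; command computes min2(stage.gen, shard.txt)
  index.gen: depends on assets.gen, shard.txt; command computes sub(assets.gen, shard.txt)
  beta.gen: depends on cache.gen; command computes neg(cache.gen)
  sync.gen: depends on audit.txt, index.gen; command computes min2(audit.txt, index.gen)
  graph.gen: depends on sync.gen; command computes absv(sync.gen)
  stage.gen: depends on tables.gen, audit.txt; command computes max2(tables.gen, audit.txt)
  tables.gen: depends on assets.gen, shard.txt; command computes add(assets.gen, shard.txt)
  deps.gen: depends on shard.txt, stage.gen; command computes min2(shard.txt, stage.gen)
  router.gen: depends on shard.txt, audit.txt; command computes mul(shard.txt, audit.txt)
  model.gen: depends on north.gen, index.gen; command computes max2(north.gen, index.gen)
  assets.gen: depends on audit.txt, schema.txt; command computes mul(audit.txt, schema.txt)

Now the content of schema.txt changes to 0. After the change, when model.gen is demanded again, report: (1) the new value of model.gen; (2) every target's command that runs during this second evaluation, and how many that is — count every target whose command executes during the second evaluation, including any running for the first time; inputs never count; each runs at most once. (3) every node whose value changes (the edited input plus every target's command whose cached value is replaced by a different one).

First evaluation (everything demanded from the output):
  assets.gen = mul(3, 1) = 3
  index.gen = sub(3, -3) = 6
  tables.gen = add(3, -3) = 0
  north.gen = absv(0) = 0
  model.gen = max2(0, 6) = 6

Propagation after the edit:
  assets.gen: runs — schema.txt 1->0; result 0.
  index.gen: runs — assets.gen 3->0; result 3.
  tables.gen: runs — assets.gen 3->0; result -3.
  north.gen: runs — tables.gen 0->-3; result 3.
  model.gen: runs — north.gen 0->3; index.gen 6->3; result 3.

New value of model.gen: 3.
Target commands that run: assets.gen, index.gen, model.gen, north.gen, tables.gen — 5 in total.
Values that change: assets.gen, index.gen, model.gen, north.gen, schema.txt, tables.gen.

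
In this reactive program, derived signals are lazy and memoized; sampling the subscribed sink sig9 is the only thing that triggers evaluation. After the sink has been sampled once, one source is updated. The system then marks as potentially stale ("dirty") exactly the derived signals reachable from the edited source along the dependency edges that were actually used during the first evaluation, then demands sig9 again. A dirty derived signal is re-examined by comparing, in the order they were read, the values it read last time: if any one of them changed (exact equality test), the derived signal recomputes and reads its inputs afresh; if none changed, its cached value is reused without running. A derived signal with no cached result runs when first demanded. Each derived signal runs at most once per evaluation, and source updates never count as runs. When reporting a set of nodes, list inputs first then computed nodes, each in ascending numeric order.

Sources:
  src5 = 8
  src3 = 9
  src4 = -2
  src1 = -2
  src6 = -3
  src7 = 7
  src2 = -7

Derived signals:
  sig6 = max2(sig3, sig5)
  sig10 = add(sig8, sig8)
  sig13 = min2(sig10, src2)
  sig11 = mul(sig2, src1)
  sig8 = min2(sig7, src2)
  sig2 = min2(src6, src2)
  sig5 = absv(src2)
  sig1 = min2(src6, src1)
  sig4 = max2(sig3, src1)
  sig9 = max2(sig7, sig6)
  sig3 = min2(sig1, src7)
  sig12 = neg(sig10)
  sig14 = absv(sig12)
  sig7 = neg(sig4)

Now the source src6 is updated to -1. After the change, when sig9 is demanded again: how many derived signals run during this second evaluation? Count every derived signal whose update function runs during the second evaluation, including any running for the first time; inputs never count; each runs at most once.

4 derived signals run: sig1, sig3, sig4, sig6.
Note where the cutoff bites: sig7 is checked, finds nothing changed, and keeps its cache.

First demand of the output computes:
  sig1 = min2(-3, -2) = -3
  sig3 = min2(-3, 7) = -3
  sig4 = max2(-3, -2) = -2
  sig5 = absv(-7) = 7
  sig6 = max2(-3, 7) = 7
  sig7 = neg(-2) = 2
  sig9 = max2(2, 7) = 7

After the edit, cleaning proceeds:
  sig1: a read changed (src6 -3->-1) — executes, giving -2.
  sig3: a read changed (sig1 -3->-2) — executes, giving -2.
  sig4: a read changed (sig3 -3->-2) — executes, giving -2 — identical to its old value.
  sig6: a read changed (sig3 -3->-2) — executes, giving 7 — identical to its old value.
  sig7: dirty, but its reads are unchanged (sig4 unchanged); cached 2 stands.
  sig9: dirty, but its reads are unchanged (sig7 unchanged, sig6 unchanged); cached 7 stands.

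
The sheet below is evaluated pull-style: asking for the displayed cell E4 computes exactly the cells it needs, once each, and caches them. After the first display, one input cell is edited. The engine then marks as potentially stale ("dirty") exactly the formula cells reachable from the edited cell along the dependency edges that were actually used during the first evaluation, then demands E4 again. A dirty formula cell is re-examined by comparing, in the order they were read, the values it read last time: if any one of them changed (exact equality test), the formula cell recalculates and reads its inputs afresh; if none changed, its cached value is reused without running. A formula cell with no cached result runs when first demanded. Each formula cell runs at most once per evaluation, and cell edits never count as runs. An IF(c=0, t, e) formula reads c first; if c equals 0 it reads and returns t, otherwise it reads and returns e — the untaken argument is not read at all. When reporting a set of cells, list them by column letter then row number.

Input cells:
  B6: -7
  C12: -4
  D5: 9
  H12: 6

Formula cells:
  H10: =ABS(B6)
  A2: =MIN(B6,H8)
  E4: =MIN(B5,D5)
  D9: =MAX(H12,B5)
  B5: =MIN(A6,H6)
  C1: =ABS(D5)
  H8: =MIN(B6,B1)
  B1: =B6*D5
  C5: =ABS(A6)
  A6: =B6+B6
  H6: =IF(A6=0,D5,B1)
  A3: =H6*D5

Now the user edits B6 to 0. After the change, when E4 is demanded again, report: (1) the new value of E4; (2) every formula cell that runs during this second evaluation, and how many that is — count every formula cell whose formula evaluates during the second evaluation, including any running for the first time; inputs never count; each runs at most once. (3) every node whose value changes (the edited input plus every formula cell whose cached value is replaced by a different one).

First demand of the output computes:
  A6 = -7 + -7 = -14
  B1 = -7 * 9 = -63
  H6 = IF(A6=0: A6=-14 -> else branch B1) = -63
  B5 = MIN(-14, -63) = -63
  E4 = MIN(-63, 9) = -63

After the edit, cleaning proceeds:
  A6: a read changed (B6 -7->0; B6 -7->0) — executes, giving 0.
  B1: stays stale; no demand reaches it after the flip.
  H6: a read changed (A6 -14->0) — executes, giving 9.
  B5: a read changed (A6 -14->0; H6 -63->9) — executes, giving 0.
  E4: a read changed (B5 -63->0) — executes, giving 0.

Note the branch switch — demand abandons B1, which is never re-examined.

Demanding E4 again yields 0.
4 formula cells run: A6, B5, E4, H6.
The nodes whose values change: A6, B5, B6, E4, H6.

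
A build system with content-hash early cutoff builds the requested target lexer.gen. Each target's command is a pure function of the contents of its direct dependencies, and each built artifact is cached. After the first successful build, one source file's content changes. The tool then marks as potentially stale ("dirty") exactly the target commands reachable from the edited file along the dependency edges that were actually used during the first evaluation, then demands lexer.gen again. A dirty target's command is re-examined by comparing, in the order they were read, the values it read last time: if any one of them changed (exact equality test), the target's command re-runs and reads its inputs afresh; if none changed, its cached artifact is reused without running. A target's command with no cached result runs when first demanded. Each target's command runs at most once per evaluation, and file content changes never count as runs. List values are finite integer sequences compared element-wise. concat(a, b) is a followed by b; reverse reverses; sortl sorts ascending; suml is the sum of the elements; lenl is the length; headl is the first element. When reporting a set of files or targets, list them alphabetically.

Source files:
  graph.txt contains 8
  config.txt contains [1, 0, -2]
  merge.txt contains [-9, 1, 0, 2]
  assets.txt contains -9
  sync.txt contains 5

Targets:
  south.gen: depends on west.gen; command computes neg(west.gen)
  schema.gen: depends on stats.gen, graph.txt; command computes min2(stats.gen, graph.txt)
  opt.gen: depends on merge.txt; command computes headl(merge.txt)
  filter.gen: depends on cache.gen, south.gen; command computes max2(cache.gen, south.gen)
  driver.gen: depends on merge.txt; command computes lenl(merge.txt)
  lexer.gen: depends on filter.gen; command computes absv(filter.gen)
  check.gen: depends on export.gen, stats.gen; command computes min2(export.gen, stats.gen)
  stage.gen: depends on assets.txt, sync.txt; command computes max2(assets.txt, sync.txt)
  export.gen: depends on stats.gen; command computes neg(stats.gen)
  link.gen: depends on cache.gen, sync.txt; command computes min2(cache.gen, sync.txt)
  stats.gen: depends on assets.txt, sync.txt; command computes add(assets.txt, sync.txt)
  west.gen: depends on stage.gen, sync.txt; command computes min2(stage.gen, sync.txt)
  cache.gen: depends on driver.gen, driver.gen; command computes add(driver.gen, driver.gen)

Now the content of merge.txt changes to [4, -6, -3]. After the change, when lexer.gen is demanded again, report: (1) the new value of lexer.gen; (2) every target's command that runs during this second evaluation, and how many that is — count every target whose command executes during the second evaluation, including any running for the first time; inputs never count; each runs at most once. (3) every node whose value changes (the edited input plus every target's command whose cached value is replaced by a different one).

New value of lexer.gen: 6.
Target commands that run: cache.gen, driver.gen, filter.gen, lexer.gen — 4 in total.
Values that change: cache.gen, driver.gen, filter.gen, lexer.gen, merge.txt.

First evaluation (everything demanded from the output):
  driver.gen = lenl([-9, 1, 0, 2]) = 4
  cache.gen = add(4, 4) = 8
  stage.gen = max2(-9, 5) = 5
  west.gen = min2(5, 5) = 5
  south.gen = neg(5) = -5
  filter.gen = max2(8, -5) = 8
  lexer.gen = absv(8) = 8

Propagation after the edit:
  driver.gen: runs — merge.txt [-9, 1, 0, 2]->[4, -6, -3]; result 3.
  cache.gen: runs — driver.gen 4->3; driver.gen 4->3; result 6.
  filter.gen: runs — cache.gen 8->6; result 6.
  lexer.gen: runs — filter.gen 8->6; result 6.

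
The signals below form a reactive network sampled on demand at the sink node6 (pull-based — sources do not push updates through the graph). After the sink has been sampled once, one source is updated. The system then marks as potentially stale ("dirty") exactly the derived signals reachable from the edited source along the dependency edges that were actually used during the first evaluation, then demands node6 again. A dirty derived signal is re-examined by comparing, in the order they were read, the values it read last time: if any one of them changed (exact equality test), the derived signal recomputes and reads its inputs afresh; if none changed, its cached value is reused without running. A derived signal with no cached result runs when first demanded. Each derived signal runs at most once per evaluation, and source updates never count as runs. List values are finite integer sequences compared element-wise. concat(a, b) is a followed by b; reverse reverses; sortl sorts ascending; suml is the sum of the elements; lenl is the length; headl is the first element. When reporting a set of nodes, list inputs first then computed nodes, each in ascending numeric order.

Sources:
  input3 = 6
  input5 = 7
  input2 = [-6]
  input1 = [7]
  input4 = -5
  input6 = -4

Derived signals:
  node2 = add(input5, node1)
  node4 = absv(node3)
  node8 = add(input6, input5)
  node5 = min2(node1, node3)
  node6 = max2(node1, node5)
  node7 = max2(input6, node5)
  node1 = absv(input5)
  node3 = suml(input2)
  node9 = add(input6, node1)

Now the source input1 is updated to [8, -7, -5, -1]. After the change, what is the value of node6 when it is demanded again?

Initial pass — values computed on the first demand:
  node1 = absv(7) = 7
  node3 = suml([-6]) = -6
  node5 = min2(7, -6) = -6
  node6 = max2(7, -6) = 7

Second demand — change propagation:
  no demanded computation ever read input1, so the edit dirties nothing and nothing runs.

The important point: nothing the output needs ever reads input1, so the edit is invisible to it.

node6 now evaluates to 7.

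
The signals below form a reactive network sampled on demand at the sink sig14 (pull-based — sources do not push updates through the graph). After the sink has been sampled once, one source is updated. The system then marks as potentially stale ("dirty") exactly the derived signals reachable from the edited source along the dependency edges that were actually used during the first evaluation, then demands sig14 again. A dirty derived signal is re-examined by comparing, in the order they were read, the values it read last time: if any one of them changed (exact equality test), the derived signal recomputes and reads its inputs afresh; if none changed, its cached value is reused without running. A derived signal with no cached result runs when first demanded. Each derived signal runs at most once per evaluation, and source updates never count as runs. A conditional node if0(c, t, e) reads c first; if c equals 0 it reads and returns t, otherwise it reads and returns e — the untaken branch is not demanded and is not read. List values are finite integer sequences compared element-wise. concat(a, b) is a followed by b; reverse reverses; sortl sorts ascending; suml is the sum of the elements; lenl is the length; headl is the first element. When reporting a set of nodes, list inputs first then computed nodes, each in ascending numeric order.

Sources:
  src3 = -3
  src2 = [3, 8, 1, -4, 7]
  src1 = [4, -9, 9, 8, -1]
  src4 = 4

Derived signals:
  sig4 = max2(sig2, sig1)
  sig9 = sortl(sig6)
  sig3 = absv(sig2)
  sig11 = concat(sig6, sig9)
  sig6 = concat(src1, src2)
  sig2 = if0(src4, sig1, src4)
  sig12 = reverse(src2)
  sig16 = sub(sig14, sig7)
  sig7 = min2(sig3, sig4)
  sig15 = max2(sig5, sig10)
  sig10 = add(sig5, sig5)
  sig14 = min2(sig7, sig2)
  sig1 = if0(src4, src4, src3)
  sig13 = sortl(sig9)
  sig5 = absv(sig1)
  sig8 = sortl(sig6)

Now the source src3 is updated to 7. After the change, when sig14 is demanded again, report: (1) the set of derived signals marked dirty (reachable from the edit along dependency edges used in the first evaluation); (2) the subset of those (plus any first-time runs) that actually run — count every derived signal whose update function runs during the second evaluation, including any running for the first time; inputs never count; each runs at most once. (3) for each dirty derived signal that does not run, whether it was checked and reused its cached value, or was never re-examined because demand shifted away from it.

Initial pass — values computed on the first demand:
  sig1 = if0(src4=4 -> else branch src3) = -3
  sig2 = if0(src4=4 -> else branch src4) = 4
  sig3 = absv(4) = 4
  sig4 = max2(4, -3) = 4
  sig7 = min2(4, 4) = 4
  sig14 = min2(4, 4) = 4

Second demand — change propagation:
  sig1: re-runs because src3 -3->7; new result 7.
  sig4: re-runs because sig1 -3->7; new result 7.
  sig7: re-runs because sig4 4->7; new result 4 (unchanged).
  sig14: re-examined; everything it read last time is the same (sig7 unchanged, sig2 unchanged) — cache 4 kept, no run.

The important point: sig7 recomputes to an identical value, and the output ends up unchanged.

Dirty set: sig1, sig4, sig7, sig14.
Run set: sig1, sig4, sig7 (3 run).
Re-examined without running (cache reused): sig14.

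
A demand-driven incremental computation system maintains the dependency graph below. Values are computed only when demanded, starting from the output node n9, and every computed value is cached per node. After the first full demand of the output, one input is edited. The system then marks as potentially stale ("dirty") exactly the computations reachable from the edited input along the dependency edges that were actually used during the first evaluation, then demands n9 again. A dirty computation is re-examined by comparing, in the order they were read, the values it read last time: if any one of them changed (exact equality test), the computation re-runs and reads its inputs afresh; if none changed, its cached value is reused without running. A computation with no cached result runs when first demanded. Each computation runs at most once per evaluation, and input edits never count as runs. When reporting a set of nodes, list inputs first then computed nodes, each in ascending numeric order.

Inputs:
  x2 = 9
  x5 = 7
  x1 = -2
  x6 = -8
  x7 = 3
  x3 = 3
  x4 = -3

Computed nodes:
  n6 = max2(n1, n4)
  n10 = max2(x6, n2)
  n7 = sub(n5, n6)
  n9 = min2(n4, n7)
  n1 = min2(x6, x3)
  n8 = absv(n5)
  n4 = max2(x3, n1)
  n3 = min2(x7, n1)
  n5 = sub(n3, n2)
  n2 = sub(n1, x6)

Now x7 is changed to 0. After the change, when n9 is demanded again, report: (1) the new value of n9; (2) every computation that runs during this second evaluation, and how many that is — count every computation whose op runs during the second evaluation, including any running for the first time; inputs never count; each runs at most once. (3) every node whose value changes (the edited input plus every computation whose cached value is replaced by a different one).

New value of n9: -11.
Computations that run: n3 — 1 in total.
Values that change: x7.
Key observation: the change is absorbed at n3 — it re-runs but produces the same value, and the output's value is unchanged.

First evaluation (everything demanded from the output):
  n1 = min2(-8, 3) = -8
  n2 = sub(-8, -8) = 0
  n3 = min2(3, -8) = -8
  n4 = max2(3, -8) = 3
  n5 = sub(-8, 0) = -8
  n6 = max2(-8, 3) = 3
  n7 = sub(-8, 3) = -11
  n9 = min2(3, -11) = -11

Propagation after the edit:
  n3: runs — x7 3->0; result -8 (same value as before).
  n5: checked — values it read are unchanged (n3 unchanged, n2 unchanged); reused cached -8 without running.
  n7: checked — values it read are unchanged (n5 unchanged, n6 unchanged); reused cached -11 without running.
  n9: checked — values it read are unchanged (n4 unchanged, n7 unchanged); reused cached -11 without running.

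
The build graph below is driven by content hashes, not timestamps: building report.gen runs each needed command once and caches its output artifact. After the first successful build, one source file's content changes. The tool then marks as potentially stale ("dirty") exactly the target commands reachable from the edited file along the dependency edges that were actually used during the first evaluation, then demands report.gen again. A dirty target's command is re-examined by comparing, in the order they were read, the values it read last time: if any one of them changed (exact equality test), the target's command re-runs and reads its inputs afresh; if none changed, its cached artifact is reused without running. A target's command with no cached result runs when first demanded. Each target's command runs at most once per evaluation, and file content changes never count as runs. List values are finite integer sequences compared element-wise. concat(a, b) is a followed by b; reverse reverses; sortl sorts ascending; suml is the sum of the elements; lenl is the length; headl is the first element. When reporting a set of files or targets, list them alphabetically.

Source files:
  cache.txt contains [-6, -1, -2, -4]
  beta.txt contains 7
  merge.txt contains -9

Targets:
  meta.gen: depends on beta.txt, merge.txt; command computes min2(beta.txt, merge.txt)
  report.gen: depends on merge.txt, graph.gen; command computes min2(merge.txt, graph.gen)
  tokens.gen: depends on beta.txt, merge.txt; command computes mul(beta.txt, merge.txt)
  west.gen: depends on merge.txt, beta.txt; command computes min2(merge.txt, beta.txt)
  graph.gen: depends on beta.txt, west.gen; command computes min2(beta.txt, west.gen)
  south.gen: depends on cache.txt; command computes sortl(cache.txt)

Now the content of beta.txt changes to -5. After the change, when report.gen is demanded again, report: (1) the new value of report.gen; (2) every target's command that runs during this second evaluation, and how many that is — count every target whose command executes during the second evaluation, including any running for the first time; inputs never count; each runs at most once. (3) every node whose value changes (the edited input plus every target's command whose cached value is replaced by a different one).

Initial pass — values computed on the first demand:
  west.gen = min2(-9, 7) = -9
  graph.gen = min2(7, -9) = -9
  report.gen = min2(-9, -9) = -9

Second demand — change propagation:
  west.gen: re-runs because beta.txt 7->-5; new result -9 (unchanged).
  graph.gen: re-runs because beta.txt 7->-5; new result -9 (unchanged).
  report.gen: re-examined; everything it read last time is the same (merge.txt unchanged, graph.gen unchanged) — cache -9 kept, no run.

The important point: at report.gen every value read last time is unchanged, so the dirty flag clears without a run.

report.gen now evaluates to -9.
Run set: graph.gen, west.gen (2 run).
Changed values: beta.txt.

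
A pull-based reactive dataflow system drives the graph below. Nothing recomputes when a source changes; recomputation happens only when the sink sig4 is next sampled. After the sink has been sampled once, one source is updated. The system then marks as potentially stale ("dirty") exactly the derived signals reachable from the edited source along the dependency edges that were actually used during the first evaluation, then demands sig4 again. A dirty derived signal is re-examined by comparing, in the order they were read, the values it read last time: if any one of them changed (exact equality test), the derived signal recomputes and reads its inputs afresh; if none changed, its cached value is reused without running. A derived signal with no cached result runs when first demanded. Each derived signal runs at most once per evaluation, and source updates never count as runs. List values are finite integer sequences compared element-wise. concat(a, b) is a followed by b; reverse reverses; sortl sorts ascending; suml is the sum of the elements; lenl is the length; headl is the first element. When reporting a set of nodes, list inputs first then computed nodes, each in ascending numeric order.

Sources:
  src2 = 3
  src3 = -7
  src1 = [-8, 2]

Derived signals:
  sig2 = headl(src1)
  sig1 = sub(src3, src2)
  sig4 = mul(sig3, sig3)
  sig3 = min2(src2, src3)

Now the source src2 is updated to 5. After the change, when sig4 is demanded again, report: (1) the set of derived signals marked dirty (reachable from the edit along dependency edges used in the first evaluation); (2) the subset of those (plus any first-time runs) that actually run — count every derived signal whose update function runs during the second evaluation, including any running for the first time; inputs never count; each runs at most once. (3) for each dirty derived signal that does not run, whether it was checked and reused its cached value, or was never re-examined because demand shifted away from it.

First evaluation (everything demanded from the output):
  sig3 = min2(3, -7) = -7
  sig4 = mul(-7, -7) = 49

Propagation after the edit:
  sig3: runs — src2 3->5; result -7 (same value as before).
  sig4: checked — values it read are unchanged (sig3 unchanged, sig3 unchanged); reused cached 49 without running.

Key observation: the change is absorbed at sig3 — it re-runs but produces the same value, and the output's value is unchanged.

Marked dirty: sig3, sig4.
Derived signals that run: sig3 — 1 in total.
Checked but reused from cache: sig4.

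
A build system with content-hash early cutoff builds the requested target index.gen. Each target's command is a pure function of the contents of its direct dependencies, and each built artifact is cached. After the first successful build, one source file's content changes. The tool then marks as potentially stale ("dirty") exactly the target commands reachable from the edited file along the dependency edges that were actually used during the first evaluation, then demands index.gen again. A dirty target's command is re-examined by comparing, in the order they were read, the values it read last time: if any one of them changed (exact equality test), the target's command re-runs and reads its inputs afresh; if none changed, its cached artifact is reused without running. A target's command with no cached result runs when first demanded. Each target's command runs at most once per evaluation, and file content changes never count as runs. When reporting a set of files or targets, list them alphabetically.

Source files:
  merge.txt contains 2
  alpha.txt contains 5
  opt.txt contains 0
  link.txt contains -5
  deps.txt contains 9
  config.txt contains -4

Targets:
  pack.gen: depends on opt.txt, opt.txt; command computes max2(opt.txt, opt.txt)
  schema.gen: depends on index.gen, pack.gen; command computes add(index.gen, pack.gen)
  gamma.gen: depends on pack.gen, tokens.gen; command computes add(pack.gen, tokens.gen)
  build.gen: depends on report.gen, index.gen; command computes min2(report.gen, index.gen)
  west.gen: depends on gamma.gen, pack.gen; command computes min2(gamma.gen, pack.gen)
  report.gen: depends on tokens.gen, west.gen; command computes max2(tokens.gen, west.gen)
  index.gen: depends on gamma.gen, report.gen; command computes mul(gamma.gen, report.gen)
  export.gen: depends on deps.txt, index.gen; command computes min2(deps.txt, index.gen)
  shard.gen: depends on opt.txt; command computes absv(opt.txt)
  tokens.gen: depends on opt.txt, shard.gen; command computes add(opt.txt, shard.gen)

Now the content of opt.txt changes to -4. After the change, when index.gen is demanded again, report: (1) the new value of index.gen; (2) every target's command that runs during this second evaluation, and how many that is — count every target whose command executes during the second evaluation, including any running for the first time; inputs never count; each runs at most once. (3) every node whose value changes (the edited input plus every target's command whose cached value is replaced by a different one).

First evaluation (everything demanded from the output):
  pack.gen = max2(0, 0) = 0
  shard.gen = absv(0) = 0
  tokens.gen = add(0, 0) = 0
  gamma.gen = add(0, 0) = 0
  west.gen = min2(0, 0) = 0
  report.gen = max2(0, 0) = 0
  index.gen = mul(0, 0) = 0

Propagation after the edit:
  pack.gen: runs — opt.txt 0->-4; opt.txt 0->-4; result -4.
  shard.gen: runs — opt.txt 0->-4; result 4.
  tokens.gen: runs — opt.txt 0->-4; shard.gen 0->4; result 0 (same value as before).
  gamma.gen: runs — pack.gen 0->-4; result -4.
  west.gen: runs — gamma.gen 0->-4; pack.gen 0->-4; result -4.
  report.gen: runs — west.gen 0->-4; result 0 (same value as before).
  index.gen: runs — gamma.gen 0->-4; result 0 (same value as before).

New value of index.gen: 0.
Target commands that run: gamma.gen, index.gen, pack.gen, report.gen, shard.gen, tokens.gen, west.gen — 7 in total.
Values that change: gamma.gen, opt.txt, pack.gen, shard.gen, west.gen.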